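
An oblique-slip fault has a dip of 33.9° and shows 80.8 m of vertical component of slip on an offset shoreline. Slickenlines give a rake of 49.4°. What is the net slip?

191 m

dip-slip = throw / sin(dip) = 80.8 / sin(33.9°) = 144.9 m
net slip = dip-slip / sin(rake) = 144.9 / sin(49.4°) = 191 m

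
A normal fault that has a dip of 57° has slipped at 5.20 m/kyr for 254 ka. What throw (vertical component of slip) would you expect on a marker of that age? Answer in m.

dip-slip = rate × time = 5.20 m/kyr × 254 ka = 1321 m
throw = dip-slip × sin(dip) = 1321 × sin(57°) = 1110 m

1110 m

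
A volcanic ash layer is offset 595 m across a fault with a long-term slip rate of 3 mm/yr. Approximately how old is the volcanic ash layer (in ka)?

198 ka

age = offset / rate = 595 m / (3 mm/yr) = 198000 yr = 198 ka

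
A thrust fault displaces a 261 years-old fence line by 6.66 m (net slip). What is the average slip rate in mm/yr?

25.5 mm/yr

rate = 6.66 m / 261 years = 0.0255 m/yr = 25.5 mm/yr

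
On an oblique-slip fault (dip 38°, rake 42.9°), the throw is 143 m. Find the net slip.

dip-slip = throw / sin(dip) = 143 / sin(38°) = 232.3 m
net slip = dip-slip / sin(rake) = 232.3 / sin(42.9°) = 341 m

341 m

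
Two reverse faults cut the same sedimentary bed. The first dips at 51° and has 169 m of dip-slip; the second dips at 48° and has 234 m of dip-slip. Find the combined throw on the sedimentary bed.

305 m

throw_A = 169 × sin(51°) = 131.3 m
throw_B = 234 × sin(48°) = 173.9 m
total = 131.3 + 173.9 = 305 m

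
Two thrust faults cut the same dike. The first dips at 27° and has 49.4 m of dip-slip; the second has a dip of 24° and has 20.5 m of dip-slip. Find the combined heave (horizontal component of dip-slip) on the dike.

62.7 m

heave_A = 49.4 × cos(27°) = 44.02 m
heave_B = 20.5 × cos(24°) = 18.73 m
total = 44.02 + 18.73 = 62.7 m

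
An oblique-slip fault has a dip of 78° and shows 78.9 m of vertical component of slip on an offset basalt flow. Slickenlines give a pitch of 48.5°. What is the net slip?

108 m

dip-slip = throw / sin(dip) = 78.9 / sin(78°) = 80.66 m
net slip = dip-slip / sin(rake) = 80.66 / sin(48.5°) = 108 m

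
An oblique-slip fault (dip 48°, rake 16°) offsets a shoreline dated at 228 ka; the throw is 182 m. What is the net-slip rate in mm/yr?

dip-slip = throw / sin(dip) = 182 / sin(48°) = 244.9 m
net slip = dip-slip / sin(rake) = 244.9 / sin(16°) = 888.5 m
rate = 888.5 m / 228 ka = 0.00390 m/yr = 3.90 mm/yr

3.90 mm/yr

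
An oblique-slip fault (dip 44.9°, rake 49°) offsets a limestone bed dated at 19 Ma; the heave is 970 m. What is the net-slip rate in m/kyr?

dip-slip = heave / cos(dip) = 970 / cos(44.9°) = 1369 m
net slip = dip-slip / sin(rake) = 1369 / sin(49°) = 1814 m
rate = 1814 m / 19 Ma = 0.0000955 m/yr = 0.0955 m/kyr

0.0955 m/kyr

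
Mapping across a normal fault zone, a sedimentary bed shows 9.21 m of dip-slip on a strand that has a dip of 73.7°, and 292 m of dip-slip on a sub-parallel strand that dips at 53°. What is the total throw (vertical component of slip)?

throw_A = 9.21 × sin(73.7°) = 8.840 m
throw_B = 292 × sin(53°) = 233.2 m
total = 8.840 + 233.2 = 242 m

242 m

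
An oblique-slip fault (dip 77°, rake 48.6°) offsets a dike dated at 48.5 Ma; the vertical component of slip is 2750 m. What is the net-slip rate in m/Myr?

77.6 m/Myr

dip-slip = throw / sin(dip) = 2750 / sin(77°) = 2822 m
net slip = dip-slip / sin(rake) = 2822 / sin(48.6°) = 3763 m
rate = 3763 m / 48.5 Ma = 0.0000776 m/yr = 77.6 m/Myr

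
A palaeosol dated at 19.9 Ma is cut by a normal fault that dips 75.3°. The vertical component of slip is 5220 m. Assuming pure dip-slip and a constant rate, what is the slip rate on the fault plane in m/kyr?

0.271 m/kyr

dip-slip = throw / sin(dip) = 5220 m / sin(75.3°) = 5397 m
rate = 5397 m / 19.9 Ma = 0.000271 m/yr = 0.271 m/kyr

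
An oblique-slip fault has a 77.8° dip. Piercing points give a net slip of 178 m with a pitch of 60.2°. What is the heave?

32.6 m

dip-slip = net slip × sin(rake) = 178 m × sin(60.2°) = 154.5 m
heave = dip-slip × cos(dip) = 154.5 × cos(77.8°) = 32.6 m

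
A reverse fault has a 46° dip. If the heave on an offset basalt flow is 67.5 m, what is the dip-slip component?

97.2 m

dip-slip = heave / cos(dip) = 67.5 / cos(46°) = 97.2 m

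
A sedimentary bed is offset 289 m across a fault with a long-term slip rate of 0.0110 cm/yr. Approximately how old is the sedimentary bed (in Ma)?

2.63 Ma

age = offset / rate = 289 m / (0.0110 cm/yr) = 2.63e+06 yr = 2.63 Ma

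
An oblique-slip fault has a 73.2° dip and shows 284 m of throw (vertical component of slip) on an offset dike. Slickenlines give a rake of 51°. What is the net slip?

382 m

dip-slip = throw / sin(dip) = 284 / sin(73.2°) = 296.7 m
net slip = dip-slip / sin(rake) = 296.7 / sin(51°) = 382 m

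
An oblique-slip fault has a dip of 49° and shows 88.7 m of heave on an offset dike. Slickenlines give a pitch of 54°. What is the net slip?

167 m

dip-slip = heave / cos(dip) = 88.7 / cos(49°) = 135.2 m
net slip = dip-slip / sin(rake) = 135.2 / sin(54°) = 167 m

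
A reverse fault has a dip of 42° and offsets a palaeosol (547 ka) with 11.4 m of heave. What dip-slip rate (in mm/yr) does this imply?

dip-slip = heave / cos(dip) = 11.4 m / cos(42°) = 15.34 m
rate = 15.34 m / 547 ka = 0.0000280 m/yr = 0.0280 mm/yr

0.0280 mm/yr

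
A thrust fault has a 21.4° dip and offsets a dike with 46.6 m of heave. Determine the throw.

18.3 m

throw = heave × tan(dip) = 46.6 × tan(21.4°) = 18.3 m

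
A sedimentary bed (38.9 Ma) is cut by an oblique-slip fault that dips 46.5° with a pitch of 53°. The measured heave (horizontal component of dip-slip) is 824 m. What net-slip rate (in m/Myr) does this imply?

dip-slip = heave / cos(dip) = 824 / cos(46.5°) = 1197 m
net slip = dip-slip / sin(rake) = 1197 / sin(53°) = 1499 m
rate = 1499 m / 38.9 Ma = 0.0000385 m/yr = 38.5 m/Myr

38.5 m/Myr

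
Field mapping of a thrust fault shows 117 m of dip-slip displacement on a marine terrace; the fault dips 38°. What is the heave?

92.2 m

heave = dip-slip × cos(dip) = 117 m × cos(38°) = 92.2 m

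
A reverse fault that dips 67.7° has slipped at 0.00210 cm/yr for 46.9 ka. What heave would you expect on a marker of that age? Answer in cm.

37.4 cm

dip-slip = rate × time = 0.00210 cm/yr × 46.9 ka = 0.9849 m
heave = dip-slip × cos(dip) = 0.9849 × cos(67.7°) = 0.374 m = 37.4 cm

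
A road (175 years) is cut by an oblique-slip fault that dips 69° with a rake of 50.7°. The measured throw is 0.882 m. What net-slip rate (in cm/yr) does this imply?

dip-slip = throw / sin(dip) = 0.882 / sin(69°) = 0.9447 m
net slip = dip-slip / sin(rake) = 0.9447 / sin(50.7°) = 1.221 m
rate = 1.221 m / 175 years = 0.00698 m/yr = 0.698 cm/yr

0.698 cm/yr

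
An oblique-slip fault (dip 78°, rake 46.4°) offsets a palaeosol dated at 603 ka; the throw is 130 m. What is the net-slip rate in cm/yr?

dip-slip = throw / sin(dip) = 130 / sin(78°) = 132.9 m
net slip = dip-slip / sin(rake) = 132.9 / sin(46.4°) = 183.5 m
rate = 183.5 m / 603 ka = 0.000304 m/yr = 0.0304 cm/yr

0.0304 cm/yr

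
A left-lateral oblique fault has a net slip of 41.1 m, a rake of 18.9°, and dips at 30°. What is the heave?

dip-slip = net slip × sin(rake) = 41.1 m × sin(18.9°) = 13.31 m
heave = dip-slip × cos(dip) = 13.31 × cos(30°) = 11.5 m

11.5 m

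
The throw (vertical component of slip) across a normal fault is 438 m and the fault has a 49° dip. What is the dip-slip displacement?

dip-slip = throw / sin(dip) = 438 / sin(49°) = 580 m

580 m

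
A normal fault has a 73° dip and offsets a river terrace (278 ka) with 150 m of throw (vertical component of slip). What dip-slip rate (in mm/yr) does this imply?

dip-slip = throw / sin(dip) = 150 m / sin(73°) = 156.9 m
rate = 156.9 m / 278 ka = 0.000564 m/yr = 0.564 mm/yr

0.564 mm/yr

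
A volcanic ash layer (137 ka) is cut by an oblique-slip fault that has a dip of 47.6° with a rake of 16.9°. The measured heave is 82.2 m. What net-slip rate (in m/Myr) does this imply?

dip-slip = heave / cos(dip) = 82.2 / cos(47.6°) = 121.9 m
net slip = dip-slip / sin(rake) = 121.9 / sin(16.9°) = 419.3 m
rate = 419.3 m / 137 ka = 0.00306 m/yr = 3060 m/Myr

3060 m/Myr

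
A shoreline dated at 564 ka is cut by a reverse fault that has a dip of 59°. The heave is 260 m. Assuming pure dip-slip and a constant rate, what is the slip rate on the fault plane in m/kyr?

0.895 m/kyr

dip-slip = heave / cos(dip) = 260 m / cos(59°) = 504.8 m
rate = 504.8 m / 564 ka = 0.000895 m/yr = 0.895 m/kyr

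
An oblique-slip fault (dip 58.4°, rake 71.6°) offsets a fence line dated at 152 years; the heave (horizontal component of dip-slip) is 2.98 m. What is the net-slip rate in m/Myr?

dip-slip = heave / cos(dip) = 2.98 / cos(58.4°) = 5.687 m
net slip = dip-slip / sin(rake) = 5.687 / sin(71.6°) = 5.994 m
rate = 5.994 m / 152 years = 0.0394 m/yr = 39400 m/Myr

39400 m/Myr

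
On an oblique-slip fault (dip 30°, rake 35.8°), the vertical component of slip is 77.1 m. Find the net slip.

dip-slip = throw / sin(dip) = 77.1 / sin(30°) = 154.2 m
net slip = dip-slip / sin(rake) = 154.2 / sin(35.8°) = 264 m

264 m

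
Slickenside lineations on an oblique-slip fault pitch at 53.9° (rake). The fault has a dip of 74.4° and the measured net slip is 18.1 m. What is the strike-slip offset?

strike-slip = net slip × cos(rake) = 18.1 m × cos(53.9°) = 10.7 m

10.7 m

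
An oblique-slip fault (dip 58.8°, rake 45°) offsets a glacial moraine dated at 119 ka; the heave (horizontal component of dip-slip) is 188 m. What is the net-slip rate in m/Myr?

dip-slip = heave / cos(dip) = 188 / cos(58.8°) = 362.9 m
net slip = dip-slip / sin(rake) = 362.9 / sin(45°) = 513.2 m
rate = 513.2 m / 119 ka = 0.00431 m/yr = 4310 m/Myr

4310 m/Myr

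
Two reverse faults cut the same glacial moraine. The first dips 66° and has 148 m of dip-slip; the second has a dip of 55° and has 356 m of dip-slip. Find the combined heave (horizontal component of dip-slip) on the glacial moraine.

heave_A = 148 × cos(66°) = 60.20 m
heave_B = 356 × cos(55°) = 204.2 m
total = 60.20 + 204.2 = 264 m

264 m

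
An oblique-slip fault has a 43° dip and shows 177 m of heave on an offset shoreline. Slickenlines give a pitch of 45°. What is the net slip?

dip-slip = heave / cos(dip) = 177 / cos(43°) = 242 m
net slip = dip-slip / sin(rake) = 242 / sin(45°) = 342 m

342 m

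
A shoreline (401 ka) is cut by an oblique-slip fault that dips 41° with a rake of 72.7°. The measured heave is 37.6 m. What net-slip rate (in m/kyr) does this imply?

0.130 m/kyr

dip-slip = heave / cos(dip) = 37.6 / cos(41°) = 49.82 m
net slip = dip-slip / sin(rake) = 49.82 / sin(72.7°) = 52.18 m
rate = 52.18 m / 401 ka = 0.000130 m/yr = 0.130 m/kyr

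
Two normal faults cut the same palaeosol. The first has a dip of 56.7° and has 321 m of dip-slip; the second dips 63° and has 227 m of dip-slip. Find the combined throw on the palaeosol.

471 m

throw_A = 321 × sin(56.7°) = 268.3 m
throw_B = 227 × sin(63°) = 202.3 m
total = 268.3 + 202.3 = 471 m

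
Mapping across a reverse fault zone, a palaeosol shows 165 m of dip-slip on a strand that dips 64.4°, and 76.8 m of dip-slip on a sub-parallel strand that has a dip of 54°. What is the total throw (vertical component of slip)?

throw_A = 165 × sin(64.4°) = 148.8 m
throw_B = 76.8 × sin(54°) = 62.13 m
total = 148.8 + 62.13 = 211 m

211 m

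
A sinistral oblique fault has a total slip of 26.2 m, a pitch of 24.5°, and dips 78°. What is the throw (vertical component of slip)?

dip-slip = net slip × sin(rake) = 26.2 m × sin(24.5°) = 10.86 m
throw = dip-slip × sin(dip) = 10.86 × sin(78°) = 10.6 m

10.6 m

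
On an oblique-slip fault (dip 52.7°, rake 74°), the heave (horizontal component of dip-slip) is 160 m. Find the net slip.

dip-slip = heave / cos(dip) = 160 / cos(52.7°) = 264 m
net slip = dip-slip / sin(rake) = 264 / sin(74°) = 275 m

275 m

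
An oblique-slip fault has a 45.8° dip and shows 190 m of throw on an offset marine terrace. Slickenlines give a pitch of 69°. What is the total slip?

284 m

dip-slip = throw / sin(dip) = 190 / sin(45.8°) = 265 m
net slip = dip-slip / sin(rake) = 265 / sin(69°) = 284 m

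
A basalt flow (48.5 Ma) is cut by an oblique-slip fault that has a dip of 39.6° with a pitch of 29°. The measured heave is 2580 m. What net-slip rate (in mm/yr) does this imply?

dip-slip = heave / cos(dip) = 2580 / cos(39.6°) = 3348 m
net slip = dip-slip / sin(rake) = 3348 / sin(29°) = 6907 m
rate = 6907 m / 48.5 Ma = 0.000142 m/yr = 0.142 mm/yr

0.142 mm/yr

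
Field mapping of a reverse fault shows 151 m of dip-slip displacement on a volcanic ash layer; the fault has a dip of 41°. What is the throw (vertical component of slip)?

99.1 m

throw = dip-slip × sin(dip) = 151 m × sin(41°) = 99.1 m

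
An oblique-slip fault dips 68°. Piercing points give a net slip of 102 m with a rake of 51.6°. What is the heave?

29.9 m

dip-slip = net slip × sin(rake) = 102 m × sin(51.6°) = 79.94 m
heave = dip-slip × cos(dip) = 79.94 × cos(68°) = 29.9 m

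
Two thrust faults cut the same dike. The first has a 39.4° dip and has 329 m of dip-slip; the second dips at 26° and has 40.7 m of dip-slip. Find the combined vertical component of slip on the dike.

227 m

throw_A = 329 × sin(39.4°) = 208.8 m
throw_B = 40.7 × sin(26°) = 17.84 m
total = 208.8 + 17.84 = 227 m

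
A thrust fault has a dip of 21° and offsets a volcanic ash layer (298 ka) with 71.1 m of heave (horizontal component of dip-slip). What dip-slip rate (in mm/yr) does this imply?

dip-slip = heave / cos(dip) = 71.1 m / cos(21°) = 76.16 m
rate = 76.16 m / 298 ka = 0.000256 m/yr = 0.256 mm/yr

0.256 mm/yr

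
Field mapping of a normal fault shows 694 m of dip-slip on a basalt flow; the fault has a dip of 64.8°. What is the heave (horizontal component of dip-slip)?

295 m

heave = dip-slip × cos(dip) = 694 m × cos(64.8°) = 295 m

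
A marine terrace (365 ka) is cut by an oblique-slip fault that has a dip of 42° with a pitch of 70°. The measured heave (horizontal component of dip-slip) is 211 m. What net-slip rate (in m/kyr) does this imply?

0.828 m/kyr

dip-slip = heave / cos(dip) = 211 / cos(42°) = 283.9 m
net slip = dip-slip / sin(rake) = 283.9 / sin(70°) = 302.2 m
rate = 302.2 m / 365 ka = 0.000828 m/yr = 0.828 m/kyr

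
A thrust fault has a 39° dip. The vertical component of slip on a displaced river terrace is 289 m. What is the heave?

heave = throw / tan(dip) = 289 / tan(39°) = 357 m

357 m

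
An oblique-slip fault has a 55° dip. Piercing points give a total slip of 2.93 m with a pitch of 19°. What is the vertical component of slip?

dip-slip = net slip × sin(rake) = 2.93 m × sin(19°) = 0.9539 m
throw = dip-slip × sin(dip) = 0.9539 × sin(55°) = 0.781 m

0.781 m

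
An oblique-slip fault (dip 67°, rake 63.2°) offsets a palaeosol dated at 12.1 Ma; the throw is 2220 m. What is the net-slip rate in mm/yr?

dip-slip = throw / sin(dip) = 2220 / sin(67°) = 2412 m
net slip = dip-slip / sin(rake) = 2412 / sin(63.2°) = 2702 m
rate = 2702 m / 12.1 Ma = 0.000223 m/yr = 0.223 mm/yr

0.223 mm/yr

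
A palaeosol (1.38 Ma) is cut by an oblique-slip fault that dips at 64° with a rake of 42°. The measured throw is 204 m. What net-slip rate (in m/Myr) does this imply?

dip-slip = throw / sin(dip) = 204 / sin(64°) = 227 m
net slip = dip-slip / sin(rake) = 227 / sin(42°) = 339.2 m
rate = 339.2 m / 1.38 Ma = 0.000246 m/yr = 246 m/Myr

246 m/Myr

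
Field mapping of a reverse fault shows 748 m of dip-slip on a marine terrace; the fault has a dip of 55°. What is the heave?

heave = dip-slip × cos(dip) = 748 m × cos(55°) = 429 m

429 m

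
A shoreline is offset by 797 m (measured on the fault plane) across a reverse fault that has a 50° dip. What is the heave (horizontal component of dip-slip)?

heave = dip-slip × cos(dip) = 797 m × cos(50°) = 512 m

512 m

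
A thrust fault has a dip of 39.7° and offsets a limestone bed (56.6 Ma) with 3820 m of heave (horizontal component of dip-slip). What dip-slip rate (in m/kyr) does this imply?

dip-slip = heave / cos(dip) = 3820 m / cos(39.7°) = 4965 m
rate = 4965 m / 56.6 Ma = 0.0000877 m/yr = 0.0877 m/kyr

0.0877 m/kyr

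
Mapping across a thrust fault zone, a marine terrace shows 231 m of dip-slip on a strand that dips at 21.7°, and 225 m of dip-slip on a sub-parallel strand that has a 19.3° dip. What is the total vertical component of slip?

160 m

throw_A = 231 × sin(21.7°) = 85.41 m
throw_B = 225 × sin(19.3°) = 74.37 m
total = 85.41 + 74.37 = 160 m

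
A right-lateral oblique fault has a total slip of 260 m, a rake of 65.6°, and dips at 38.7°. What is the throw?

dip-slip = net slip × sin(rake) = 260 m × sin(65.6°) = 236.8 m
throw = dip-slip × sin(dip) = 236.8 × sin(38.7°) = 148 m

148 m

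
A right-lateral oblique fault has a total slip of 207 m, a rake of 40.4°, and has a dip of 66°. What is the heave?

54.6 m

dip-slip = net slip × sin(rake) = 207 m × sin(40.4°) = 134.2 m
heave = dip-slip × cos(dip) = 134.2 × cos(66°) = 54.6 m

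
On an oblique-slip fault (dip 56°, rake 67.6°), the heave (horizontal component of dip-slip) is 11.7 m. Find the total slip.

dip-slip = heave / cos(dip) = 11.7 / cos(56°) = 20.92 m
net slip = dip-slip / sin(rake) = 20.92 / sin(67.6°) = 22.6 m

22.6 m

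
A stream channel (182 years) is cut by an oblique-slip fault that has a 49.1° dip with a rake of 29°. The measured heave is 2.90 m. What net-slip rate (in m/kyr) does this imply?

50.2 m/kyr

dip-slip = heave / cos(dip) = 2.90 / cos(49.1°) = 4.429 m
net slip = dip-slip / sin(rake) = 4.429 / sin(29°) = 9.136 m
rate = 9.136 m / 182 years = 0.0502 m/yr = 50.2 m/kyr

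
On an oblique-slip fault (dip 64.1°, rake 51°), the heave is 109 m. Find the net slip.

dip-slip = heave / cos(dip) = 109 / cos(64.1°) = 249.5 m
net slip = dip-slip / sin(rake) = 249.5 / sin(51°) = 321 m

321 m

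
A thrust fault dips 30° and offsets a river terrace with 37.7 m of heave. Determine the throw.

throw = heave × tan(dip) = 37.7 × tan(30°) = 21.8 m

21.8 m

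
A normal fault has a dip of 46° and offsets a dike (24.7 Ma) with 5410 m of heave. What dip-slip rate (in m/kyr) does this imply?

dip-slip = heave / cos(dip) = 5410 m / cos(46°) = 7788 m
rate = 7788 m / 24.7 Ma = 0.000315 m/yr = 0.315 m/kyr

0.315 m/kyr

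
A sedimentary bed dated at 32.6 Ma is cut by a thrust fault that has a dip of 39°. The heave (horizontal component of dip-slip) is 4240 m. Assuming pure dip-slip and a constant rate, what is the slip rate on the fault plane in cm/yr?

0.0167 cm/yr

dip-slip = heave / cos(dip) = 4240 m / cos(39°) = 5456 m
rate = 5456 m / 32.6 Ma = 0.000167 m/yr = 0.0167 cm/yr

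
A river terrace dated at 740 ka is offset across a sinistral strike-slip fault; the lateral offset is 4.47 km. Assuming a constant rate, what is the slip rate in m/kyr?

rate = 4.47 km / 740 ka = 0.00604 m/yr = 6.04 m/kyr

6.04 m/kyr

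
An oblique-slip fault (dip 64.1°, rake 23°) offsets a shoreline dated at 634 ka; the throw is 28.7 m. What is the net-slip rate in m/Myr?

129 m/Myr

dip-slip = throw / sin(dip) = 28.7 / sin(64.1°) = 31.90 m
net slip = dip-slip / sin(rake) = 31.90 / sin(23°) = 81.65 m
rate = 81.65 m / 634 ka = 0.000129 m/yr = 129 m/Myr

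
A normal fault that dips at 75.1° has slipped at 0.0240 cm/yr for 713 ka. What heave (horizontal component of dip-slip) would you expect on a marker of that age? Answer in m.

dip-slip = rate × time = 0.0240 cm/yr × 713 ka = 171.1 m
heave = dip-slip × cos(dip) = 171.1 × cos(75.1°) = 44 m

44 m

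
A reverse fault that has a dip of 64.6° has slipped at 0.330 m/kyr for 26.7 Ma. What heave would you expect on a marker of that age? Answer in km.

3.78 km

dip-slip = rate × time = 0.330 m/kyr × 26.7 Ma = 8811 m
heave = dip-slip × cos(dip) = 8811 × cos(64.6°) = 3780 m = 3.78 km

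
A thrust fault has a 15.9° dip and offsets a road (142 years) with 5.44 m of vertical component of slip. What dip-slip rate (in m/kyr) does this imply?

140 m/kyr

dip-slip = throw / sin(dip) = 5.44 m / sin(15.9°) = 19.86 m
rate = 19.86 m / 142 years = 0.140 m/yr = 140 m/kyr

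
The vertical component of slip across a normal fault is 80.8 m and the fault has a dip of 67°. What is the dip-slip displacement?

dip-slip = throw / sin(dip) = 80.8 / sin(67°) = 87.8 m

87.8 m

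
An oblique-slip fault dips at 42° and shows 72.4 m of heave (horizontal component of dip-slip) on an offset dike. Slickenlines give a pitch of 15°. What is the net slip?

376 m

dip-slip = heave / cos(dip) = 72.4 / cos(42°) = 97.42 m
net slip = dip-slip / sin(rake) = 97.42 / sin(15°) = 376 m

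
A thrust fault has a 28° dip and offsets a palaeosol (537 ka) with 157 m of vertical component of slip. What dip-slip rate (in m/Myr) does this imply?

623 m/Myr

dip-slip = throw / sin(dip) = 157 m / sin(28°) = 334.4 m
rate = 334.4 m / 537 ka = 0.000623 m/yr = 623 m/Myr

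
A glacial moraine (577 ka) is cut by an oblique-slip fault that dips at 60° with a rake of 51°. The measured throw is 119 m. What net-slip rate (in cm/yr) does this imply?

0.0306 cm/yr

dip-slip = throw / sin(dip) = 119 / sin(60°) = 137.4 m
net slip = dip-slip / sin(rake) = 137.4 / sin(51°) = 176.8 m
rate = 176.8 m / 577 ka = 0.000306 m/yr = 0.0306 cm/yr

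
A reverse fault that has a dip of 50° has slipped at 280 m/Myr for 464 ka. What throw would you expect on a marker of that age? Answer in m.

99.5 m

dip-slip = rate × time = 280 m/Myr × 464 ka = 129.9 m
throw = dip-slip × sin(dip) = 129.9 × sin(50°) = 99.5 m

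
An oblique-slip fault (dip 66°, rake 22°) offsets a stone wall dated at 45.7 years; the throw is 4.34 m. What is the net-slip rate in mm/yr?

278 mm/yr

dip-slip = throw / sin(dip) = 4.34 / sin(66°) = 4.751 m
net slip = dip-slip / sin(rake) = 4.751 / sin(22°) = 12.68 m
rate = 12.68 m / 45.7 years = 0.278 m/yr = 278 mm/yr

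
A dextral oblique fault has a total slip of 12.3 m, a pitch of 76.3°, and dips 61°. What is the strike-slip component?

2.91 m

strike-slip = net slip × cos(rake) = 12.3 m × cos(76.3°) = 2.91 m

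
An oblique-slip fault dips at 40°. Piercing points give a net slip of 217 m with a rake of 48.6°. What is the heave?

dip-slip = net slip × sin(rake) = 217 m × sin(48.6°) = 162.8 m
heave = dip-slip × cos(dip) = 162.8 × cos(40°) = 125 m

125 m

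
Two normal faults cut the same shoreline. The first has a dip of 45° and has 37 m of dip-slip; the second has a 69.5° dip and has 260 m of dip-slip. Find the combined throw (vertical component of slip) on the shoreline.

throw_A = 37 × sin(45°) = 26.16 m
throw_B = 260 × sin(69.5°) = 243.5 m
total = 26.16 + 243.5 = 270 m

270 m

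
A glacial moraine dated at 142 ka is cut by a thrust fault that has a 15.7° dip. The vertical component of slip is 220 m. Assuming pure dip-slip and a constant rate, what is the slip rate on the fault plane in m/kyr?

dip-slip = throw / sin(dip) = 220 m / sin(15.7°) = 813 m
rate = 813 m / 142 ka = 0.00573 m/yr = 5.73 m/kyr

5.73 m/kyr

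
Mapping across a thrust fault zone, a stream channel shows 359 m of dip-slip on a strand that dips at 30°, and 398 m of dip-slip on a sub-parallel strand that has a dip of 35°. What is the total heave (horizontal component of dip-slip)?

637 m

heave_A = 359 × cos(30°) = 310.9 m
heave_B = 398 × cos(35°) = 326 m
total = 310.9 + 326 = 637 m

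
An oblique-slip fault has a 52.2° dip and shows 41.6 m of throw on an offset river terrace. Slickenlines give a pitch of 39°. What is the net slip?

83.7 m

dip-slip = throw / sin(dip) = 41.6 / sin(52.2°) = 52.65 m
net slip = dip-slip / sin(rake) = 52.65 / sin(39°) = 83.7 m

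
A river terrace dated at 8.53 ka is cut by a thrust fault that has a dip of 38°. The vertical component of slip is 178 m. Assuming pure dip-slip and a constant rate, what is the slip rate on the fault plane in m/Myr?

33900 m/Myr

dip-slip = throw / sin(dip) = 178 m / sin(38°) = 289.1 m
rate = 289.1 m / 8.53 ka = 0.0339 m/yr = 33900 m/Myr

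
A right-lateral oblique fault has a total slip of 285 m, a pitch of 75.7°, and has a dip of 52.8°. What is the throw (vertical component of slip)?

dip-slip = net slip × sin(rake) = 285 m × sin(75.7°) = 276.2 m
throw = dip-slip × sin(dip) = 276.2 × sin(52.8°) = 220 m

220 m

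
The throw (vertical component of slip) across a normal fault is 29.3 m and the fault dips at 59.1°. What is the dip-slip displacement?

dip-slip = throw / sin(dip) = 29.3 / sin(59.1°) = 34.1 m

34.1 m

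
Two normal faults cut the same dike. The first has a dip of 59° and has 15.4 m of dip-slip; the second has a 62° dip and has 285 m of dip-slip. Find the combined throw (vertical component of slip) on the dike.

265 m

throw_A = 15.4 × sin(59°) = 13.20 m
throw_B = 285 × sin(62°) = 251.6 m
total = 13.20 + 251.6 = 265 m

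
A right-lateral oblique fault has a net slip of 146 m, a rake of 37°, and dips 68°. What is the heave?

32.9 m

dip-slip = net slip × sin(rake) = 146 m × sin(37°) = 87.86 m
heave = dip-slip × cos(dip) = 87.86 × cos(68°) = 32.9 m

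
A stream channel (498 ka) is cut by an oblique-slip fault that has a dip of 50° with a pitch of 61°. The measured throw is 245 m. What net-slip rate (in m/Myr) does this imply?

dip-slip = throw / sin(dip) = 245 / sin(50°) = 319.8 m
net slip = dip-slip / sin(rake) = 319.8 / sin(61°) = 365.7 m
rate = 365.7 m / 498 ka = 0.000734 m/yr = 734 m/Myr

734 m/Myr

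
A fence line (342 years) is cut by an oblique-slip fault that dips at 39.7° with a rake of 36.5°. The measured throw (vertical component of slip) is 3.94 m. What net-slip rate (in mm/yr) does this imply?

dip-slip = throw / sin(dip) = 3.94 / sin(39.7°) = 6.168 m
net slip = dip-slip / sin(rake) = 6.168 / sin(36.5°) = 10.37 m
rate = 10.37 m / 342 years = 0.0303 m/yr = 30.3 mm/yr

30.3 mm/yr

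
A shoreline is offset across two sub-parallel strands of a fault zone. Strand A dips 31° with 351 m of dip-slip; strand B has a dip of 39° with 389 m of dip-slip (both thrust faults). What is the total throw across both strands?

throw_A = 351 × sin(31°) = 180.8 m
throw_B = 389 × sin(39°) = 244.8 m
total = 180.8 + 244.8 = 426 m

426 m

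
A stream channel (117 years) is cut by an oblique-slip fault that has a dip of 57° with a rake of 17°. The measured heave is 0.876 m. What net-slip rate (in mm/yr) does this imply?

dip-slip = heave / cos(dip) = 0.876 / cos(57°) = 1.608 m
net slip = dip-slip / sin(rake) = 1.608 / sin(17°) = 5.501 m
rate = 5.501 m / 117 years = 0.0470 m/yr = 47 mm/yr

47 mm/yr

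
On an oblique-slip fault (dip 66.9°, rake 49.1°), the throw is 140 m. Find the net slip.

dip-slip = throw / sin(dip) = 140 / sin(66.9°) = 152.2 m
net slip = dip-slip / sin(rake) = 152.2 / sin(49.1°) = 201 m

201 m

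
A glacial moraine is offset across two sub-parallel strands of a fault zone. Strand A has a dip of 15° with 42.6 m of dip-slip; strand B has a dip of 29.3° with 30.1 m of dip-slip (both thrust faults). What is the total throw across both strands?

throw_A = 42.6 × sin(15°) = 11.03 m
throw_B = 30.1 × sin(29.3°) = 14.73 m
total = 11.03 + 14.73 = 25.8 m

25.8 m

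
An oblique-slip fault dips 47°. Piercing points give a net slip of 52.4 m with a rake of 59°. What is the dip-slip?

dip-slip = net slip × sin(rake) = 52.4 m × sin(59°) = 44.9 m

44.9 m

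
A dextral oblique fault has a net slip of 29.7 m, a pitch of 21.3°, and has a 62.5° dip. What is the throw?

9.57 m

dip-slip = net slip × sin(rake) = 29.7 m × sin(21.3°) = 10.79 m
throw = dip-slip × sin(dip) = 10.79 × sin(62.5°) = 9.57 m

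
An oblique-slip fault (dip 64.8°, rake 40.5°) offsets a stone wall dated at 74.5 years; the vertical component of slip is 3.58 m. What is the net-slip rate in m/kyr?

dip-slip = throw / sin(dip) = 3.58 / sin(64.8°) = 3.957 m
net slip = dip-slip / sin(rake) = 3.957 / sin(40.5°) = 6.092 m
rate = 6.092 m / 74.5 years = 0.0818 m/yr = 81.8 m/kyr

81.8 m/kyr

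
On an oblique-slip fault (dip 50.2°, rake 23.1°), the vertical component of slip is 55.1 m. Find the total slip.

dip-slip = throw / sin(dip) = 55.1 / sin(50.2°) = 71.72 m
net slip = dip-slip / sin(rake) = 71.72 / sin(23.1°) = 183 m

183 m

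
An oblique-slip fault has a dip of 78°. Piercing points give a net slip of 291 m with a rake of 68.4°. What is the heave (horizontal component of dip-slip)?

56.3 m

dip-slip = net slip × sin(rake) = 291 m × sin(68.4°) = 270.6 m
heave = dip-slip × cos(dip) = 270.6 × cos(78°) = 56.3 m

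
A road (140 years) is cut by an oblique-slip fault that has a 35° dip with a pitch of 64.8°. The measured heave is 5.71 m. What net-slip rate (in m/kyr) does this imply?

dip-slip = heave / cos(dip) = 5.71 / cos(35°) = 6.971 m
net slip = dip-slip / sin(rake) = 6.971 / sin(64.8°) = 7.704 m
rate = 7.704 m / 140 years = 0.0550 m/yr = 55 m/kyr

55 m/kyr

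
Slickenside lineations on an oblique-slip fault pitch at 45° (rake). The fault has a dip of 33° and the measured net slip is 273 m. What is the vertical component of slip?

105 m

dip-slip = net slip × sin(rake) = 273 m × sin(45°) = 193 m
throw = dip-slip × sin(dip) = 193 × sin(33°) = 105 m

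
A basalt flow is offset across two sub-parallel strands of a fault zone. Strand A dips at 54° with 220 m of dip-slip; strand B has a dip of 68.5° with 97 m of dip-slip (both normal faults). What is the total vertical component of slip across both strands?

268 m

throw_A = 220 × sin(54°) = 178 m
throw_B = 97 × sin(68.5°) = 90.25 m
total = 178 + 90.25 = 268 m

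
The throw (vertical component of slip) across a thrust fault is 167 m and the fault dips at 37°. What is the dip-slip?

277 m

dip-slip = throw / sin(dip) = 167 / sin(37°) = 277 m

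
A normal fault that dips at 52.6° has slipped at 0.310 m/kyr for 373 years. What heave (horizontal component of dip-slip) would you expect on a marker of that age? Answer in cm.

dip-slip = rate × time = 0.310 m/kyr × 373 years = 0.1156 m
heave = dip-slip × cos(dip) = 0.1156 × cos(52.6°) = 0.0702 m = 7.02 cm

7.02 cm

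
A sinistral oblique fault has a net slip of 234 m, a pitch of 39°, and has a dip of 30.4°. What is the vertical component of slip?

74.5 m

dip-slip = net slip × sin(rake) = 234 m × sin(39°) = 147.3 m
throw = dip-slip × sin(dip) = 147.3 × sin(30.4°) = 74.5 m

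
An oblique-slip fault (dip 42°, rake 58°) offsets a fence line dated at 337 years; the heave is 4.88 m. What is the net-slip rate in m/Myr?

dip-slip = heave / cos(dip) = 4.88 / cos(42°) = 6.567 m
net slip = dip-slip / sin(rake) = 6.567 / sin(58°) = 7.743 m
rate = 7.743 m / 337 years = 0.0230 m/yr = 23000 m/Myr

23000 m/Myr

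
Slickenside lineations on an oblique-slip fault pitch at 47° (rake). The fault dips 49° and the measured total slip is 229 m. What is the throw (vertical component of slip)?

dip-slip = net slip × sin(rake) = 229 m × sin(47°) = 167.5 m
throw = dip-slip × sin(dip) = 167.5 × sin(49°) = 126 m

126 m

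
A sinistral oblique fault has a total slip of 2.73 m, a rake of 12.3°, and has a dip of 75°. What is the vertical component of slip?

0.562 m

dip-slip = net slip × sin(rake) = 2.73 m × sin(12.3°) = 0.5816 m
throw = dip-slip × sin(dip) = 0.5816 × sin(75°) = 0.562 m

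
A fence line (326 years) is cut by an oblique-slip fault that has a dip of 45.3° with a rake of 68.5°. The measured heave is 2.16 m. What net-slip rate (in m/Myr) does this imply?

10100 m/Myr

dip-slip = heave / cos(dip) = 2.16 / cos(45.3°) = 3.071 m
net slip = dip-slip / sin(rake) = 3.071 / sin(68.5°) = 3.300 m
rate = 3.300 m / 326 years = 0.0101 m/yr = 10100 m/Myr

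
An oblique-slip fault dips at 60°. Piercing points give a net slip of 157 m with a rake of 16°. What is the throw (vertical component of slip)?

37.5 m

dip-slip = net slip × sin(rake) = 157 m × sin(16°) = 43.28 m
throw = dip-slip × sin(dip) = 43.28 × sin(60°) = 37.5 m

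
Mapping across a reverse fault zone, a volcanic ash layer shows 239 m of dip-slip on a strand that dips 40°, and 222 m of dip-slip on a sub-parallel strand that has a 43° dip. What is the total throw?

throw_A = 239 × sin(40°) = 153.6 m
throw_B = 222 × sin(43°) = 151.4 m
total = 153.6 + 151.4 = 305 m

305 m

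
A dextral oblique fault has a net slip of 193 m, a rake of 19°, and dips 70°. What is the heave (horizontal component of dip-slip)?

21.5 m

dip-slip = net slip × sin(rake) = 193 m × sin(19°) = 62.83 m
heave = dip-slip × cos(dip) = 62.83 × cos(70°) = 21.5 m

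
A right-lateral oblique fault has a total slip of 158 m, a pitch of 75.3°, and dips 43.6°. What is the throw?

dip-slip = net slip × sin(rake) = 158 m × sin(75.3°) = 152.8 m
throw = dip-slip × sin(dip) = 152.8 × sin(43.6°) = 105 m

105 m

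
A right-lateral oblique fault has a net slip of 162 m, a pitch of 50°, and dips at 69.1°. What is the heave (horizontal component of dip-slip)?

dip-slip = net slip × sin(rake) = 162 m × sin(50°) = 124.1 m
heave = dip-slip × cos(dip) = 124.1 × cos(69.1°) = 44.3 m

44.3 m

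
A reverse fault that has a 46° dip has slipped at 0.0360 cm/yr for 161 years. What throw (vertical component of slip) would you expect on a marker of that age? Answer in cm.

4.17 cm

dip-slip = rate × time = 0.0360 cm/yr × 161 years = 0.05796 m
throw = dip-slip × sin(dip) = 0.05796 × sin(46°) = 0.0417 m = 4.17 cm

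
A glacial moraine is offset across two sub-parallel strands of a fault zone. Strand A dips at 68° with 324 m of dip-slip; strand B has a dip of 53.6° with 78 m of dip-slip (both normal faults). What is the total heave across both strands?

168 m

heave_A = 324 × cos(68°) = 121.4 m
heave_B = 78 × cos(53.6°) = 46.29 m
total = 121.4 + 46.29 = 168 m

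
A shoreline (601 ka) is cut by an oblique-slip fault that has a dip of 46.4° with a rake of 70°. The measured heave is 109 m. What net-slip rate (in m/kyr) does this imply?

dip-slip = heave / cos(dip) = 109 / cos(46.4°) = 158.1 m
net slip = dip-slip / sin(rake) = 158.1 / sin(70°) = 168.2 m
rate = 168.2 m / 601 ka = 0.000280 m/yr = 0.280 m/kyr

0.280 m/kyr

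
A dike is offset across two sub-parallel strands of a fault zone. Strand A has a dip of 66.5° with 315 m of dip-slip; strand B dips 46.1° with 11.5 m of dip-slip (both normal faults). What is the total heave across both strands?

134 m

heave_A = 315 × cos(66.5°) = 125.6 m
heave_B = 11.5 × cos(46.1°) = 7.974 m
total = 125.6 + 7.974 = 134 m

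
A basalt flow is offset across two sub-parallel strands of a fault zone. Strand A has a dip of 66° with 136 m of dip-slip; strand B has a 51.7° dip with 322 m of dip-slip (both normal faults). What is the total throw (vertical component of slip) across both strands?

377 m

throw_A = 136 × sin(66°) = 124.2 m
throw_B = 322 × sin(51.7°) = 252.7 m
total = 124.2 + 252.7 = 377 m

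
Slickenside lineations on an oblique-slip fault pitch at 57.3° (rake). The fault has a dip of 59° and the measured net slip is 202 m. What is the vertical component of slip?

dip-slip = net slip × sin(rake) = 202 m × sin(57.3°) = 170 m
throw = dip-slip × sin(dip) = 170 × sin(59°) = 146 m

146 m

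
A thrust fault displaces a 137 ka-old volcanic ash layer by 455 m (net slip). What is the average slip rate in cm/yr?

rate = 455 m / 137 ka = 0.00332 m/yr = 0.332 cm/yr

0.332 cm/yr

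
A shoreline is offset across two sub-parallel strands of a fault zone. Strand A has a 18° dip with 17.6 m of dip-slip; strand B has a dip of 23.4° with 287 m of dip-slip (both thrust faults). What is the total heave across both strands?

heave_A = 17.6 × cos(18°) = 16.74 m
heave_B = 287 × cos(23.4°) = 263.4 m
total = 16.74 + 263.4 = 280 m

280 m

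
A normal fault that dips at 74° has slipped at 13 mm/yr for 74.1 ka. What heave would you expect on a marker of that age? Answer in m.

266 m

dip-slip = rate × time = 13 mm/yr × 74.1 ka = 963.3 m
heave = dip-slip × cos(dip) = 963.3 × cos(74°) = 266 m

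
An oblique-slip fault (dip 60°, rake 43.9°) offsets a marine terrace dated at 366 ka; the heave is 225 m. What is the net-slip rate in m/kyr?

1.77 m/kyr

dip-slip = heave / cos(dip) = 225 / cos(60°) = 450 m
net slip = dip-slip / sin(rake) = 450 / sin(43.9°) = 649 m
rate = 649 m / 366 ka = 0.00177 m/yr = 1.77 m/kyr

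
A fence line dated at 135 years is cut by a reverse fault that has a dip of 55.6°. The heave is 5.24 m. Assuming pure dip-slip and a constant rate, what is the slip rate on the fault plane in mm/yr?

dip-slip = heave / cos(dip) = 5.24 m / cos(55.6°) = 9.275 m
rate = 9.275 m / 135 years = 0.0687 m/yr = 68.7 mm/yr

68.7 mm/yr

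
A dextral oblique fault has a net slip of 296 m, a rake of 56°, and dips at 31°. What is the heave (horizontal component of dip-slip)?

dip-slip = net slip × sin(rake) = 296 m × sin(56°) = 245.4 m
heave = dip-slip × cos(dip) = 245.4 × cos(31°) = 210 m

210 m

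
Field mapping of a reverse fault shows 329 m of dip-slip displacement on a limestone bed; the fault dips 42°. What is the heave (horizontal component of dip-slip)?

heave = dip-slip × cos(dip) = 329 m × cos(42°) = 244 m

244 m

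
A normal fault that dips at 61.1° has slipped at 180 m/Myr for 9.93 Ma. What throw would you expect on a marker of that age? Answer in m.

dip-slip = rate × time = 180 m/Myr × 9.93 Ma = 1787 m
throw = dip-slip × sin(dip) = 1787 × sin(61.1°) = 1560 m

1560 m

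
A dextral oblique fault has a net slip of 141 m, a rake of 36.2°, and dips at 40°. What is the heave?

63.8 m

dip-slip = net slip × sin(rake) = 141 m × sin(36.2°) = 83.28 m
heave = dip-slip × cos(dip) = 83.28 × cos(40°) = 63.8 m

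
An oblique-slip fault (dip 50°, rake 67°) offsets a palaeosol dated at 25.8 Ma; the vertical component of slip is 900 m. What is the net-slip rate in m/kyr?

dip-slip = throw / sin(dip) = 900 / sin(50°) = 1175 m
net slip = dip-slip / sin(rake) = 1175 / sin(67°) = 1276 m
rate = 1276 m / 25.8 Ma = 0.0000495 m/yr = 0.0495 m/kyr

0.0495 m/kyr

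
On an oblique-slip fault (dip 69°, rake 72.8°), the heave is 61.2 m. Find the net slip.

179 m

dip-slip = heave / cos(dip) = 61.2 / cos(69°) = 170.8 m
net slip = dip-slip / sin(rake) = 170.8 / sin(72.8°) = 179 m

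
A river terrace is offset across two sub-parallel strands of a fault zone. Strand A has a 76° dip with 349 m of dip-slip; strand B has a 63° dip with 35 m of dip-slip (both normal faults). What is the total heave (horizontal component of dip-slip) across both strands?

100 m

heave_A = 349 × cos(76°) = 84.43 m
heave_B = 35 × cos(63°) = 15.89 m
total = 84.43 + 15.89 = 100 m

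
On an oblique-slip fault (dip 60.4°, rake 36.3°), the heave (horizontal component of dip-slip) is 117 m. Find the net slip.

dip-slip = heave / cos(dip) = 117 / cos(60.4°) = 236.9 m
net slip = dip-slip / sin(rake) = 236.9 / sin(36.3°) = 400 m

400 m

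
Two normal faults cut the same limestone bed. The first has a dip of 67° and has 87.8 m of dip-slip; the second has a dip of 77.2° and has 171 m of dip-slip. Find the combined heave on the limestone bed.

heave_A = 87.8 × cos(67°) = 34.31 m
heave_B = 171 × cos(77.2°) = 37.88 m
total = 34.31 + 37.88 = 72.2 m

72.2 m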